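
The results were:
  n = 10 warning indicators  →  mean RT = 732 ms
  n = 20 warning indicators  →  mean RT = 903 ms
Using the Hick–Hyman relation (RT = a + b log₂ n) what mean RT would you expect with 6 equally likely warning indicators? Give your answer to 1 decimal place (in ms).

606.0 ms

Solve the two-equation system in a and b:
  b = (903 − 732) / (log₂ 20 − log₂ 10) = 171 / (4.3219 − 3.3219) = 171.000 ms/bit
  a = 732 − 171.000 × 3.3219 = 163.950 ms
Then RT(6) = 163.950 + 171.000 × log₂ 6 = 163.950 + 171.000 × 2.5850 ≈ 605.979 ms.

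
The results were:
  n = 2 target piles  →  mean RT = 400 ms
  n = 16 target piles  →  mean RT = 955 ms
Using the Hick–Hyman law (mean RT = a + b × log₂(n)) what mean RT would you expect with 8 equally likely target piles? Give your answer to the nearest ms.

770 ms

RT is linear in log₂ n, so two points fix the line:
  b = (955 − 400) / (log₂ 16 − log₂ 2) = 555 / (4 − 1) = 185 ms/bit
  a = 400 − 185 × 1 = 215 ms
Then RT(8) = 215 + 185 × log₂ 8 = 215 + 185 × 3 ≈ 770.000 ms.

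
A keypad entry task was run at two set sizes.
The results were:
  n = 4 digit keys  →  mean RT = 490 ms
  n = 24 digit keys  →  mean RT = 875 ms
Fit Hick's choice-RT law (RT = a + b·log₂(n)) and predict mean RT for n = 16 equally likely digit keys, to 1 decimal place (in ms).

787.9 ms

Solve the two-equation system in a and b:
  b = (875 − 490) / (log₂ 24 − log₂ 4) = 385 / (4.5850 − 2) = 148.938 ms/bit
  a = 490 − 148.938 × 2 = 192.123 ms
Then RT(16) = 192.123 + 148.938 × log₂ 16 = 192.123 + 148.938 × 4 ≈ 787.877 ms.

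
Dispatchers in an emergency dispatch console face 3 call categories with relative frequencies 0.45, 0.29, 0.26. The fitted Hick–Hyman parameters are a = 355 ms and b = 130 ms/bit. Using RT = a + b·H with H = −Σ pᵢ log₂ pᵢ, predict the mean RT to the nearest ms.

H = 0.45·log₂(1/0.45) + 0.29·log₂(1/0.29) + 0.26·log₂(1/0.26) = 1.5416 bits.
RT = 355 + 130 × 1.5416 = 555.41 ms.

555 ms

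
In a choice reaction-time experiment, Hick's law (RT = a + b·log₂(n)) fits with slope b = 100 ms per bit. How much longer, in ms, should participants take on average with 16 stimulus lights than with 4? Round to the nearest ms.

ΔRT = (a + b log₂ n₂) − (a + b log₂ n₁) = b·(log₂ n₂ − log₂ n₁).
log₂(16) − log₂(4) = log₂(16/4) = log₂(4) = 2.
ΔRT = 100 × 2.0000 = 200.000 ms.

200 ms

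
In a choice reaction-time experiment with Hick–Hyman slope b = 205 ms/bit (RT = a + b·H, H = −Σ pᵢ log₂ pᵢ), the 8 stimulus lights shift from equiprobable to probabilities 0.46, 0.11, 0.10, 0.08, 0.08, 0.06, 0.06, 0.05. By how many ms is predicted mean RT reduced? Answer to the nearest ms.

106 ms

Equiprobable entropy H₀ = log₂ 8 = 3.0000 bits.
Skewed entropy H = −Σ pᵢ log₂ pᵢ = 2.4840 bits.
ΔRT = b·(H₀ − H) = 205 × 0.5160 = 105.78 ms.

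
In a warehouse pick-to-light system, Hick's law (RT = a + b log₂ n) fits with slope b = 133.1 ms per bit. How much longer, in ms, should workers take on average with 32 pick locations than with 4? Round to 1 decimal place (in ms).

399.3 ms

Only the slope matters, since a is common to both: ΔRT = b·log₂(n₂/n₁).
log₂(32) − log₂(4) = log₂(32/4) = log₂(8) = 3.
ΔRT = 133.1 × 3.0000 = 399.300 ms.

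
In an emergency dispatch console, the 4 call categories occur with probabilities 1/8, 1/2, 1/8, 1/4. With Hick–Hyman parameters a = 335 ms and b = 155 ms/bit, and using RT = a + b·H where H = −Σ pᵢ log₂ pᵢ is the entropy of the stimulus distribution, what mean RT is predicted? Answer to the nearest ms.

606 ms

H = −Σ pᵢ log₂ pᵢ = 0.125·3 + 0.5·1 + 0.125·3 + 0.25·2 = 1.750 bits.
RT = 335 + 155 × 1.750 = 606.25 ms.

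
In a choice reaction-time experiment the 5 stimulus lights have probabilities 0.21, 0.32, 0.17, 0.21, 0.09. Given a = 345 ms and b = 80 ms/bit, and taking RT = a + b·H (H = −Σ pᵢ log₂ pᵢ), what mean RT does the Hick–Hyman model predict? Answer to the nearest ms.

Entropy contributions −pᵢ log₂ pᵢ: 0.4728, 0.5260, 0.4346, 0.4728, 0.3127; sum H = 2.2189 bits.
RT = a + bH = 345 + 80·2.2189 = 522.51 ms.

523 ms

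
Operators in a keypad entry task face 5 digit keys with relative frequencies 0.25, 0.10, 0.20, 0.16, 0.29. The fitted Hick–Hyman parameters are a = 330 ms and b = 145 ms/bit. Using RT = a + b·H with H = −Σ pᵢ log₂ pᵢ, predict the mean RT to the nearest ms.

654 ms

H = 0.25·log₂(1/0.25) + 0.10·log₂(1/0.10) + 0.20·log₂(1/0.20) + 0.16·log₂(1/0.16) + 0.29·log₂(1/0.29) = 2.2375 bits.
RT = 330 + 145 × 2.2375 = 654.44 ms.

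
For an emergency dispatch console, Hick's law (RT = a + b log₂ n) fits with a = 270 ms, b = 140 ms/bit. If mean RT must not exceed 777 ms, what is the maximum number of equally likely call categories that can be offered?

12

Information budget: (777 − 270)/140 = 3.6214 bits, so n ≤ 2^3.6214 = 12.307 → at most 12.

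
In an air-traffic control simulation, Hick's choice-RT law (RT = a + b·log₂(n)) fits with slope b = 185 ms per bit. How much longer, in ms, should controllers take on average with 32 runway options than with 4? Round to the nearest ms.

555 ms

ΔRT = (a + b log₂ n₂) − (a + b log₂ n₁) = b·(log₂ n₂ − log₂ n₁).
log₂(32) − log₂(4) = log₂(32/4) = log₂(8) = 3.
ΔRT = 185 × 3.0000 = 555.000 ms.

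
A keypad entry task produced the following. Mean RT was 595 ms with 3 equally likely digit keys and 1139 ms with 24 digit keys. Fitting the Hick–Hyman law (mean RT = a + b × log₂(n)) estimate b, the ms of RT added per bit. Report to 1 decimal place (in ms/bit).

181.3 ms/bit

Slope: b = (1139 − 595) / (log₂ 24 − log₂ 3) = 544/3.0000 = 181.333 ms/bit.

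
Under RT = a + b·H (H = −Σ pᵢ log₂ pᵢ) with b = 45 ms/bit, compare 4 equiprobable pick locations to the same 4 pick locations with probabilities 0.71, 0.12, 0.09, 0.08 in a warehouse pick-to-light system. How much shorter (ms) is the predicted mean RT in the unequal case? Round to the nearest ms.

The RT saving is b·ΔH. Equiprobable H₀ = log₂(4) = 2.0000 bits; with the given probabilities H = 1.3220 bits.
b·(H₀ − H) = 45 × (2.0000 − 1.3220) = 30.51 ms.

31 ms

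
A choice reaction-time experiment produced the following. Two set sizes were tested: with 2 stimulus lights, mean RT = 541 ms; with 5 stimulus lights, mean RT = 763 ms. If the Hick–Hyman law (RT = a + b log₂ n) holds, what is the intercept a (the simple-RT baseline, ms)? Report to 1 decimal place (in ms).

373.1 ms

b = (RT₂ − RT₁)/(log₂ n₂ − log₂ n₁) = (763 − 541)/(2.3219 − 1) = 167.937 ms/bit.
a = RT₁ − b·log₂ n₁ = 541 − 167.937 × 1 = 373.063 ms.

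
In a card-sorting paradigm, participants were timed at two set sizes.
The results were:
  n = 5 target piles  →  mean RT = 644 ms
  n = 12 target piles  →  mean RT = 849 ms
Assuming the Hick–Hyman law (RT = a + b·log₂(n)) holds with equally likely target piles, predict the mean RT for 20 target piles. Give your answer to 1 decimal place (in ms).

RT is linear in log₂ n, so two points fix the line:
  b = (849 − 644) / (log₂ 12 − log₂ 5) = 205 / (3.5850 − 2.3219) = 162.308 ms/bit
  a = 644 − 162.308 × 2.3219 = 267.134 ms
Then RT(20) = 267.134 + 162.308 × log₂ 20 = 267.134 + 162.308 × 4.3219 ≈ 968.615 ms.

968.6 ms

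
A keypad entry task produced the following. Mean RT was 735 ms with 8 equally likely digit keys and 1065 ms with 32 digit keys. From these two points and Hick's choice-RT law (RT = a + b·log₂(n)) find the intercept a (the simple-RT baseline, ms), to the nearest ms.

240 ms

b = (RT₂ − RT₁)/(log₂ n₂ − log₂ n₁) = (1065 − 735)/(5 − 3) = 165 ms/bit.
a = RT₁ − b·log₂ n₁ = 735 − 165 × 3 = 240.000 ms.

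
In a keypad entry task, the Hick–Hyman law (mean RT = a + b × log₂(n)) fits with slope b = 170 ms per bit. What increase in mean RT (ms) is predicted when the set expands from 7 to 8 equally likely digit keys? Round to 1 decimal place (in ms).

The intercept a cancels: ΔRT = b·(log₂ n₂ − log₂ n₁) = b·log₂(n₂/n₁).
log₂(8) − log₂(7) = 3 − 2.8074 = 0.1926.
ΔRT = 170 × 0.1926 = 32.750 ms.

32.7 ms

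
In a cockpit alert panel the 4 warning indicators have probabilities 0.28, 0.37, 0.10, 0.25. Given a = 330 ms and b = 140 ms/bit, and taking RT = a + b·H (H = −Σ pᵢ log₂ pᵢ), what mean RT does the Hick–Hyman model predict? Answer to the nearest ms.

Entropy contributions −pᵢ log₂ pᵢ: 0.5142, 0.5307, 0.3322, 0.5000; sum H = 1.8771 bits.
RT = a + bH = 330 + 140·1.8771 = 592.80 ms.

593 ms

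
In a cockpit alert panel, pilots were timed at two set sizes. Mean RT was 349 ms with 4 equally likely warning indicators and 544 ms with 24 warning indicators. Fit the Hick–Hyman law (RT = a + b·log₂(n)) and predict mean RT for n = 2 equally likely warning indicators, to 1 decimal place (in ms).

273.6 ms

RT is linear in log₂ n, so two points fix the line:
  b = (544 − 349) / (log₂ 24 − log₂ 4) = 195 / (4.5850 − 2) = 75.436 ms/bit
  a = 349 − 75.436 × 2 = 198.127 ms
Then RT(2) = 198.127 + 75.436 × log₂ 2 = 198.127 + 75.436 × 1 ≈ 273.564 ms.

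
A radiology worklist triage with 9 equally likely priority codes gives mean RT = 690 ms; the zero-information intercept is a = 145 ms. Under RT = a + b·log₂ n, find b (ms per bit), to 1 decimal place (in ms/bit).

171.9 ms/bit

log₂(9) = 3.1699 bits.
b = (RT − a)/log₂ n = (690 − 145) / 3.1699 = 171.928 ms/bit.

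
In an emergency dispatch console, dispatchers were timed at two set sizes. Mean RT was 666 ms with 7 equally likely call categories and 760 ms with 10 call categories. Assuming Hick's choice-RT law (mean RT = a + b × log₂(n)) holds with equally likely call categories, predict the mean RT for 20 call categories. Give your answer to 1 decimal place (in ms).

942.7 ms

Solve the two-equation system in a and b:
  b = (760 − 666) / (log₂ 10 − log₂ 7) = 94 / (3.3219 − 2.8074) = 182.676 ms/bit
  a = 666 − 182.676 × 2.8074 = 153.165 ms
Then RT(20) = 153.165 + 182.676 × log₂ 20 = 153.165 + 182.676 × 4.3219 ≈ 942.676 ms.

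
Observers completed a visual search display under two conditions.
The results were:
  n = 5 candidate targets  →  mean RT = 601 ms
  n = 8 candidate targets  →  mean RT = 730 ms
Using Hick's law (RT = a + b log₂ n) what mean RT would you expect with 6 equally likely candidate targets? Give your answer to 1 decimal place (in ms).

With log₂ n on the abscissa the relation is linear; from the two conditions:
  b = (730 − 601) / (log₂ 8 − log₂ 5) = 129 / (3 − 2.3219) = 190.245 ms/bit
  a = 601 − 190.245 × 2.3219 = 159.264 ms
Then RT(6) = 159.264 + 190.245 × log₂ 6 = 159.264 + 190.245 × 2.5850 ≈ 651.041 ms.

651.0 ms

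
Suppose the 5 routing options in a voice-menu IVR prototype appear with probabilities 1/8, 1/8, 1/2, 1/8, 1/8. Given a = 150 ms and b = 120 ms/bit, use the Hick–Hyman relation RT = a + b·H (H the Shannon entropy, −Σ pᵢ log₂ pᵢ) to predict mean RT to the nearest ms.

H = −Σ pᵢ log₂ pᵢ = 0.125·3 + 0.125·3 + 0.5·1 + 0.125·3 + 0.125·3 = 2.000 bits.
RT = 150 + 120 × 2.000 = 390.00 ms.

390 ms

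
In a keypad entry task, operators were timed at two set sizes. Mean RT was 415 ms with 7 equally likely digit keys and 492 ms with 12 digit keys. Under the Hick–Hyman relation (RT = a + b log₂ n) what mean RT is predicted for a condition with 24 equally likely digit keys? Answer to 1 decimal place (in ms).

591.0 ms

Solve the two-equation system in a and b:
  b = (492 − 415) / (log₂ 12 − log₂ 7) = 77 / (3.5850 − 2.8074) = 99.022 ms/bit
  a = 415 − 99.022 × 2.8074 = 137.011 ms
Then RT(24) = 137.011 + 99.022 × log₂ 24 = 137.011 + 99.022 × 4.5850 ≈ 591.022 ms.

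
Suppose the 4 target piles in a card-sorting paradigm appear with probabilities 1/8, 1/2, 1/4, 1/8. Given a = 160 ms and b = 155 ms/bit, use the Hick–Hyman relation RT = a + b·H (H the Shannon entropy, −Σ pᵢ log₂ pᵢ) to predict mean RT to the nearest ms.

Each term −pᵢ log₂ pᵢ: 0.125·3 + 0.5·1 + 0.25·2 + 0.125·3; summed, H = 1.750 bits.
Mean RT = a + bH = 160 + 155·1.750 = 431.25 ms.

431 ms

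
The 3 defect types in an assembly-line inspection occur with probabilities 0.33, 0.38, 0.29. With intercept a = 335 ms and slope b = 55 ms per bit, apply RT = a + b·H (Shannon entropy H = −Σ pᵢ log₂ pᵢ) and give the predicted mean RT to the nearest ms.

422 ms

H = 0.33·log₂(1/0.33) + 0.38·log₂(1/0.38) + 0.29·log₂(1/0.29) = 1.5762 bits.
RT = 335 + 55 × 1.5762 = 421.69 ms.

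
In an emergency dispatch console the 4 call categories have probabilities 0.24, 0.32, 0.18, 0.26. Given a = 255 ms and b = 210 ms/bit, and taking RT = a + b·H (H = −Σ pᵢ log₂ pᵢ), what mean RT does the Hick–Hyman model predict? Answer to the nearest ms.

669 ms

Entropy contributions −pᵢ log₂ pᵢ: 0.4941, 0.5260, 0.4453, 0.5053; sum H = 1.9708 bits.
RT = a + bH = 255 + 210·1.9708 = 668.86 ms.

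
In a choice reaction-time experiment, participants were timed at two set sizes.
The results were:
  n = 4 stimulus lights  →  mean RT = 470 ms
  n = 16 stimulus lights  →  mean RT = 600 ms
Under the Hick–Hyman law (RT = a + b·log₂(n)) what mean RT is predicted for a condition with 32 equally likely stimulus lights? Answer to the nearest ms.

665 ms

With log₂ n on the abscissa the relation is linear; from the two conditions:
  b = (600 − 470) / (log₂ 16 − log₂ 4) = 130 / (4 − 2) = 65 ms/bit
  a = 470 − 65 × 2 = 340 ms
Then RT(32) = 340 + 65 × log₂ 32 = 340 + 65 × 5 ≈ 665.000 ms.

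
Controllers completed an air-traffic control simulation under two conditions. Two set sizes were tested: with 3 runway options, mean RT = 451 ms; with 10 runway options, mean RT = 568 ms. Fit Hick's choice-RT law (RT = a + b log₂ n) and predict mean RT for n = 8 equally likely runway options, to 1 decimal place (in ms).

546.3 ms

RT is linear in log₂ n, so two points fix the line:
  b = (568 − 451) / (log₂ 10 − log₂ 3) = 117 / (3.3219 − 1.5850) = 67.359 ms/bit
  a = 451 − 67.359 × 1.5850 = 344.239 ms
Then RT(8) = 344.239 + 67.359 × log₂ 8 = 344.239 + 67.359 × 3 ≈ 546.315 ms.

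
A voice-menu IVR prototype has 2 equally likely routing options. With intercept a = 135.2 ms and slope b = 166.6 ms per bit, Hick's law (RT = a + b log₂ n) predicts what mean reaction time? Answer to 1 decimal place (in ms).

301.8 ms

log₂(2) = 1 bits, so RT = 135.2 + 166.6 × 1 ≈ 301.800 ms.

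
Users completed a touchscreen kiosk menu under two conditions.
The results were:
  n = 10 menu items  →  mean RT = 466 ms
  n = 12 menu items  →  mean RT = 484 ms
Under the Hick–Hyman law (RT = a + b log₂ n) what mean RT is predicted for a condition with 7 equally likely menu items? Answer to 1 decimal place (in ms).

RT is linear in log₂ n, so two points fix the line:
  b = (484 − 466) / (log₂ 12 − log₂ 10) = 18 / (3.5850 − 3.3219) = 68.432 ms/bit
  a = 466 − 68.432 × 3.3219 = 238.673 ms
Then RT(7) = 238.673 + 68.432 × log₂ 7 = 238.673 + 68.432 × 2.8074 ≈ 430.787 ms.

430.8 ms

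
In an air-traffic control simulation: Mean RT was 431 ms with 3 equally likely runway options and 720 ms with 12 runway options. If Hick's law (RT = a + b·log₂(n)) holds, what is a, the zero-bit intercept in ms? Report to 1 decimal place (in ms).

Slope: b = (720 − 431) / (log₂ 12 − log₂ 3) = 289/2.0000 = 144.500 ms/bit.
Intercept: a = 431 − 144.500·log₂(3) = 201.973 ms.

202.0 ms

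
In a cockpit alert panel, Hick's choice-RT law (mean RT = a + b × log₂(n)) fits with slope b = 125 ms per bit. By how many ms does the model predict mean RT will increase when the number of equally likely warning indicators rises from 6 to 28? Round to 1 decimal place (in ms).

277.8 ms

Only the slope matters, since a is common to both: ΔRT = b·log₂(n₂/n₁).
log₂(28) − log₂(6) = 4.8074 − 2.5850 = 2.2224.
ΔRT = 125 × 2.2224 = 277.799 ms.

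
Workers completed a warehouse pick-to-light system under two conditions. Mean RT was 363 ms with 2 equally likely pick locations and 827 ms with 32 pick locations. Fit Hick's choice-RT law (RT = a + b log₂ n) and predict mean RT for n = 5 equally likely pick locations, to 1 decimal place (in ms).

516.3 ms

With log₂ n on the abscissa the relation is linear; from the two conditions:
  b = (827 − 363) / (log₂ 32 − log₂ 2) = 464 / (5 − 1) = 116.000 ms/bit
  a = 363 − 116.000 × 1 = 247.000 ms
Then RT(5) = 247.000 + 116.000 × log₂ 5 = 247.000 + 116.000 × 2.3219 ≈ 516.344 ms.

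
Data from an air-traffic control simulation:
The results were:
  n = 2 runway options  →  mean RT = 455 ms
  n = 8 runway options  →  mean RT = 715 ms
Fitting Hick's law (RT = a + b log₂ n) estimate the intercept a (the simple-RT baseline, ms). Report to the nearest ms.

325 ms

Slope: b = (715 − 455) / (log₂ 8 − log₂ 2) = 260/2.0000 = 130 ms/bit.
a = RT₁ − b·log₂ n₁ = 455 − 130 × 1 = 325.000 ms.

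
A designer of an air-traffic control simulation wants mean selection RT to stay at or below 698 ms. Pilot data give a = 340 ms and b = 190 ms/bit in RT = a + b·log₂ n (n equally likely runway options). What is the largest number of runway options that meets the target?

3

Set 340 + 190·log₂ n ≤ 698 → log₂ n ≤ (698 − 340)/190 = 1.8842.
So n ≤ 2^1.8842 = 3.692; the largest integer n is 3.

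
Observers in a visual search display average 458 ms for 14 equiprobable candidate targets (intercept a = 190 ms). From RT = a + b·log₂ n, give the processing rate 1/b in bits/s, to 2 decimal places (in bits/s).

b = (458 − 190)/log₂ 14 = 268/3.8074 = 70.390 ms per bit = 0.07039 s/bit; the reciprocal is 14.207 bits/s.

14.21 bits/s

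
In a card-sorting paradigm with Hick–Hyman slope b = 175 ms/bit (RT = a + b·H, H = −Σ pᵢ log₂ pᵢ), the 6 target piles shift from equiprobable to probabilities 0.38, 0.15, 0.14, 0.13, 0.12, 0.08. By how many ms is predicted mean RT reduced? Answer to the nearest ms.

36 ms

The RT saving is b·ΔH. Equiprobable H₀ = log₂(6) = 2.5850 bits; with the given probabilities H = 2.3793 bits.
b·(H₀ − H) = 175 × (2.5850 − 2.3793) = 35.99 ms.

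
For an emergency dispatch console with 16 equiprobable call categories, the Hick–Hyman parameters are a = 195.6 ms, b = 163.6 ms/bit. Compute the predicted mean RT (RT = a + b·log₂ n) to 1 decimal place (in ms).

log₂(16) = 4 bits, so RT = 195.6 + 163.6 × 4 ≈ 850.000 ms.

850.0 ms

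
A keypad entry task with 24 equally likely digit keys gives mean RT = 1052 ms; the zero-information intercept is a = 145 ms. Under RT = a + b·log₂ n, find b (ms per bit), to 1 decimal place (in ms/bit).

197.8 ms/bit

24 alternatives carry log₂ 24 = 4.5850 bits; the choice cost is 1052 − 145 = 907 ms, so b = 907/4.5850 = 197.821 ms/bit.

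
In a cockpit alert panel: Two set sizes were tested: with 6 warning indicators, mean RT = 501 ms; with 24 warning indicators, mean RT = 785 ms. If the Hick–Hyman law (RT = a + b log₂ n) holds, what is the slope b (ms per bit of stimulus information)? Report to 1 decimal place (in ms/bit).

142.0 ms/bit

Slope: b = (785 − 501) / (log₂ 24 − log₂ 6) = 284/2.0000 = 142.000 ms/bit.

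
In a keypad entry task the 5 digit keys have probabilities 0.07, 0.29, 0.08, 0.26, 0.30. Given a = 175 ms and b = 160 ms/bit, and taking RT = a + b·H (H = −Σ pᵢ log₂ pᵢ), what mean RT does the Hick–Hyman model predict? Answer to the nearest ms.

H = 0.07·log₂(1/0.07) + 0.29·log₂(1/0.29) + 0.08·log₂(1/0.08) + 0.26·log₂(1/0.26) + 0.30·log₂(1/0.30) = 2.1043 bits.
RT = 175 + 160 × 2.1043 = 511.70 ms.

512 ms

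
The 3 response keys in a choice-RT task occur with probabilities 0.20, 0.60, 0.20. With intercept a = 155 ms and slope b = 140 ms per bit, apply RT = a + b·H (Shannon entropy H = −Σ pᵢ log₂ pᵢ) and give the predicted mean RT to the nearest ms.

Entropy contributions −pᵢ log₂ pᵢ: 0.4644, 0.4422, 0.4644; sum H = 1.3710 bits.
RT = a + bH = 155 + 140·1.3710 = 346.93 ms.

347 ms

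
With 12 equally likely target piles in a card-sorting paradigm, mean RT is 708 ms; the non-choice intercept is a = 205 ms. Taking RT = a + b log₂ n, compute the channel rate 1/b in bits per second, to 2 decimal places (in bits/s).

Choice component = 708 − 205 = 503 ms over log₂(12) = 3.5850 bits.
b = 503 / 3.5850 = 140.308 ms/bit, so 1/b = 7.127 bits/s.

7.13 bits/s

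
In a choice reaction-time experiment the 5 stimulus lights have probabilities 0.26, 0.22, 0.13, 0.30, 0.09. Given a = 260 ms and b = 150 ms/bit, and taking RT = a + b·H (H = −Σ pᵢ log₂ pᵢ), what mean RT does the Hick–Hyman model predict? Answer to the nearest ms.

Entropy contributions −pᵢ log₂ pᵢ: 0.5053, 0.4806, 0.3826, 0.5211, 0.3127; sum H = 2.2022 bits.
RT = a + bH = 260 + 150·2.2022 = 590.34 ms.

590 ms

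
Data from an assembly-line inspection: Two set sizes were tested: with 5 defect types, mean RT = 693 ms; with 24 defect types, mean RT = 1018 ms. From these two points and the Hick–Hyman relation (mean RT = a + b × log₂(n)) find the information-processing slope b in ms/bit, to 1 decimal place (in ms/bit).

143.6 ms/bit

The slope on a log₂ axis is (1018 − 693) / (4.5850 − 2.3219) = 143.612 ms/bit.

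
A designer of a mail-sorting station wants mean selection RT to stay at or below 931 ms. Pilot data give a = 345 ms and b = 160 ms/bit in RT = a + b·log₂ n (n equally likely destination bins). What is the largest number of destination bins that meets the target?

12

Information budget: (931 − 345)/160 = 3.6625 bits, so n ≤ 2^3.6625 = 12.663 → at most 12.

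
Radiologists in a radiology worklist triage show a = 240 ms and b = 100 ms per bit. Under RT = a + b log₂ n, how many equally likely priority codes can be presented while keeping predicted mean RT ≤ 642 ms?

16

Information budget: (642 − 240)/100 = 4.0200 bits, so n ≤ 2^4.0200 = 16.223 → at most 16.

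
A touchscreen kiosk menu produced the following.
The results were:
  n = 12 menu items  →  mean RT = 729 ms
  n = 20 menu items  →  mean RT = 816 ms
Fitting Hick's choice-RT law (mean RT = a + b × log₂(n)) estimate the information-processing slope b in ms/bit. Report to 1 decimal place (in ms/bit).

118.1 ms/bit

The slope on a log₂ axis is (816 − 729) / (4.3219 − 3.5850) = 118.052 ms/bit.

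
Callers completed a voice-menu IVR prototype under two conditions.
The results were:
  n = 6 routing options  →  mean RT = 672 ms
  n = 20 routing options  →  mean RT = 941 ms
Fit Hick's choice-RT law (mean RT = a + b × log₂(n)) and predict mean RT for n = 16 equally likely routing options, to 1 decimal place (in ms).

891.1 ms

Fit slope and intercept:
  b = (941 − 672) / (log₂ 20 − log₂ 6) = 269 / (4.3219 − 2.5850) = 154.868 ms/bit
  a = 672 − 154.868 × 2.5850 = 271.673 ms
Then RT(16) = 271.673 + 154.868 × log₂ 16 = 271.673 + 154.868 × 4 ≈ 891.144 ms.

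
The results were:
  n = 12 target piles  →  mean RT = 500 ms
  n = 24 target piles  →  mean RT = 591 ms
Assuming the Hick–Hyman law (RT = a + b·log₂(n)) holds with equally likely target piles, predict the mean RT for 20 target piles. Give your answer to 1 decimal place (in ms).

Solve the two-equation system in a and b:
  b = (591 − 500) / (log₂ 24 − log₂ 12) = 91 / (4.5850 − 3.5850) = 91.000 ms/bit
  a = 500 − 91.000 × 3.5850 = 173.768 ms
Then RT(20) = 173.768 + 91.000 × log₂ 20 = 173.768 + 91.000 × 4.3219 ≈ 567.064 ms.

567.1 ms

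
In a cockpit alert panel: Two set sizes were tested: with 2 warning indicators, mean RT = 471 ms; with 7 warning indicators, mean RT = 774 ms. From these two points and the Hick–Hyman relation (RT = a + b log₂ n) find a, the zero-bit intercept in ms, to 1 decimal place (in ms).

303.4 ms

The slope on a log₂ axis is (774 − 471) / (2.8074 − 1) = 167.648 ms/bit.
Intercept: a = 471 − 167.648·log₂(2) = 303.352 ms.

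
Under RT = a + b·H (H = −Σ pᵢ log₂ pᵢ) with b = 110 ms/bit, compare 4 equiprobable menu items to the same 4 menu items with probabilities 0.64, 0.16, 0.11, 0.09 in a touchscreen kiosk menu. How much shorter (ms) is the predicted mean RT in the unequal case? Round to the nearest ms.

Equiprobable entropy H₀ = log₂ 4 = 2.0000 bits.
Skewed entropy H = −Σ pᵢ log₂ pᵢ = 1.4980 bits.
ΔRT = b·(H₀ − H) = 110 × 0.5020 = 55.22 ms.

55 ms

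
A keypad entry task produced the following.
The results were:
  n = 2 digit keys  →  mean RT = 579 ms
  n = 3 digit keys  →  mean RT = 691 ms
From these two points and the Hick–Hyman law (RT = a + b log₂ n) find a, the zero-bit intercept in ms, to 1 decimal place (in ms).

387.5 ms

Slope: b = (691 − 579) / (log₂ 3 − log₂ 2) = 112/0.5850 = 191.465 ms/bit.
a = RT₁ − b·log₂ n₁ = 579 − 191.465 × 1 = 387.535 ms.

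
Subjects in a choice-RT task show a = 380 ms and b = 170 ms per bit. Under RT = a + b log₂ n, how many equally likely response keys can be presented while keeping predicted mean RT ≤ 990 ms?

12

170·log₂ n ≤ 990 − 380 = 610, giving log₂ n ≤ 3.5882 and n ≤ 12.027. The largest whole number is 12.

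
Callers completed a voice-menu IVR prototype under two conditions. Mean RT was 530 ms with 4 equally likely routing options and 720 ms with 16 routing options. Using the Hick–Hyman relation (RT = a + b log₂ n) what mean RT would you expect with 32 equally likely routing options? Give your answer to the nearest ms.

RT is linear in log₂ n, so two points fix the line:
  b = (720 − 530) / (log₂ 16 − log₂ 4) = 190 / (4 − 2) = 95 ms/bit
  a = 530 − 95 × 2 = 340 ms
Then RT(32) = 340 + 95 × log₂ 32 = 340 + 95 × 5 ≈ 815.000 ms.

815 ms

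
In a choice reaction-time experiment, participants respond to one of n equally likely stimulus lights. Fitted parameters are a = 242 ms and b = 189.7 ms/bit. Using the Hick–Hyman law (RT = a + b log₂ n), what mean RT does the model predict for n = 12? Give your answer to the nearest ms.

922 ms

log₂(12) = 3.5850 bits, so RT = 242 + 189.7 × 3.5850 ≈ 922.067 ms.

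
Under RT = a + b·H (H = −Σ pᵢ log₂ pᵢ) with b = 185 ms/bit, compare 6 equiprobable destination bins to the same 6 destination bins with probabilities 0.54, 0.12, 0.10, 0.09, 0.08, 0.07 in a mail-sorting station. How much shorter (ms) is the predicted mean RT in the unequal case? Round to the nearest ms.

99 ms

The RT saving is b·ΔH. Equiprobable H₀ = log₂(6) = 2.5850 bits; with the given probabilities H = 2.0520 bits.
b·(H₀ − H) = 185 × (2.5850 − 2.0520) = 98.59 ms.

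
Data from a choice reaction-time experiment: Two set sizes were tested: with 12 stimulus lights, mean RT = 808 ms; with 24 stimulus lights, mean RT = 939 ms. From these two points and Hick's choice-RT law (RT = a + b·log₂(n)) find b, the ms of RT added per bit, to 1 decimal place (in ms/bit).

The slope on a log₂ axis is (939 − 808) / (4.5850 − 3.5850) = 131.000 ms/bit.

131.0 ms/bit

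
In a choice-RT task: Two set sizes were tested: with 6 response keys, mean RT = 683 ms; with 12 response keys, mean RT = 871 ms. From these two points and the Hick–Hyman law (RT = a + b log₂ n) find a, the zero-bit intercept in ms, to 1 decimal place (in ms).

Slope: b = (871 − 683) / (log₂ 12 − log₂ 6) = 188/1.0000 = 188.000 ms/bit.
Intercept: a = 683 − 188.000·log₂(6) = 197.027 ms.

197.0 ms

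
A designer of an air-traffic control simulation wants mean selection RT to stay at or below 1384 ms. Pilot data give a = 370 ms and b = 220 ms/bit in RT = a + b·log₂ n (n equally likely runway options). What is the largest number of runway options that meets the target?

Set 370 + 220·log₂ n ≤ 1384 → log₂ n ≤ (1384 − 370)/220 = 4.6091.
So n ≤ 2^4.6091 = 24.405; the largest integer n is 24.

24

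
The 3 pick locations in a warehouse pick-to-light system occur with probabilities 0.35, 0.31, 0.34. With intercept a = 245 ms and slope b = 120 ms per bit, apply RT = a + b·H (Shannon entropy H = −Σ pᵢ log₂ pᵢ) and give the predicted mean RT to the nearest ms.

Entropy contributions −pᵢ log₂ pᵢ: 0.5301, 0.5238, 0.5292; sum H = 1.5831 bits.
RT = a + bH = 245 + 120·1.5831 = 434.97 ms.

435 ms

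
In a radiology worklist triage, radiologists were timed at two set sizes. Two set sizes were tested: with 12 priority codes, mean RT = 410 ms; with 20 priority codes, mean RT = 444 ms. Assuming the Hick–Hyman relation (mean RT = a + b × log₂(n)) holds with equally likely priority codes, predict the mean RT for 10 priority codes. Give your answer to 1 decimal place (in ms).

Solve the two-equation system in a and b:
  b = (444 − 410) / (log₂ 20 − log₂ 12) = 34 / (4.3219 − 3.5850) = 46.135 ms/bit
  a = 410 − 46.135 × 3.5850 = 244.607 ms
Then RT(10) = 244.607 + 46.135 × log₂ 10 = 244.607 + 46.135 × 3.3219 ≈ 397.865 ms.

397.9 ms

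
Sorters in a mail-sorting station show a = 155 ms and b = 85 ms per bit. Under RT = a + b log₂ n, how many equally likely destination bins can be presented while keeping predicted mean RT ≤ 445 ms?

Set 155 + 85·log₂ n ≤ 445 → log₂ n ≤ (445 − 155)/85 = 3.4118.
So n ≤ 2^3.4118 = 10.642; the largest integer n is 10.

10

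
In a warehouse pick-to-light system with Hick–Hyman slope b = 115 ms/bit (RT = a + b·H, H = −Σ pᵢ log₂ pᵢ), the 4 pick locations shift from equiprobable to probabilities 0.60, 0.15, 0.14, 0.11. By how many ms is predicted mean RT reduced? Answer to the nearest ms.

The RT saving is b·ΔH. Equiprobable H₀ = log₂(4) = 2.0000 bits; with the given probabilities H = 1.6001 bits.
b·(H₀ − H) = 115 × (2.0000 − 1.6001) = 45.99 ms.

46 ms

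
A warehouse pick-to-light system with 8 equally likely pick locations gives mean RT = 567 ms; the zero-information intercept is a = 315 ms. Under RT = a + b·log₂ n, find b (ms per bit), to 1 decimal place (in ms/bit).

84.0 ms/bit

log₂(8) = 3 bits.
b = (RT − a)/log₂ n = (567 − 315) / 3 = 84.000 ms/bit.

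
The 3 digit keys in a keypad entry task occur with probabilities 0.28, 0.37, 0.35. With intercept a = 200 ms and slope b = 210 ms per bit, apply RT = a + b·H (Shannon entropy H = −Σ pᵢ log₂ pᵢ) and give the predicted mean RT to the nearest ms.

H = 0.28·log₂(1/0.28) + 0.37·log₂(1/0.37) + 0.35·log₂(1/0.35) = 1.5751 bits.
RT = 200 + 210 × 1.5751 = 530.76 ms.

531 ms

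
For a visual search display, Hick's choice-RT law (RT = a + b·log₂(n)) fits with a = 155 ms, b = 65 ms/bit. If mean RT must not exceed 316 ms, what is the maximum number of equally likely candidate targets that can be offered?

5

65·log₂ n ≤ 316 − 155 = 161, giving log₂ n ≤ 2.4769 and n ≤ 5.567. The largest whole number is 5.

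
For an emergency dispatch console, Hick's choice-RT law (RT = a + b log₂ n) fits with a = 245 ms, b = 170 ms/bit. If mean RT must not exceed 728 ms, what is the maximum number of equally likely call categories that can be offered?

Set 245 + 170·log₂ n ≤ 728 → log₂ n ≤ (728 − 245)/170 = 2.8412.
So n ≤ 2^2.8412 = 7.166; the largest integer n is 7.

7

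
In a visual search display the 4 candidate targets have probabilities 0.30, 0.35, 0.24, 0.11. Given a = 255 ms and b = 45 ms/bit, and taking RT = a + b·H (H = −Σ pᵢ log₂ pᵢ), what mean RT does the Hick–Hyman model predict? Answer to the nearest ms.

H = 0.30·log₂(1/0.30) + 0.35·log₂(1/0.35) + 0.24·log₂(1/0.24) + 0.11·log₂(1/0.11) = 1.8956 bits.
RT = 255 + 45 × 1.8956 = 340.30 ms.

340 ms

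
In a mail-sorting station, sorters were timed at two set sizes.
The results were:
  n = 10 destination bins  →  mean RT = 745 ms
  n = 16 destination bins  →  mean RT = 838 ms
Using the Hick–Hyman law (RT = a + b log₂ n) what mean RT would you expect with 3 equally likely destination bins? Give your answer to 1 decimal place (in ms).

506.8 ms

With log₂ n on the abscissa the relation is linear; from the two conditions:
  b = (838 − 745) / (log₂ 16 − log₂ 10) = 93 / (4 − 3.3219) = 137.154 ms/bit
  a = 745 − 137.154 × 3.3219 = 289.386 ms
Then RT(3) = 289.386 + 137.154 × log₂ 3 = 289.386 + 137.154 × 1.5850 ≈ 506.769 ms.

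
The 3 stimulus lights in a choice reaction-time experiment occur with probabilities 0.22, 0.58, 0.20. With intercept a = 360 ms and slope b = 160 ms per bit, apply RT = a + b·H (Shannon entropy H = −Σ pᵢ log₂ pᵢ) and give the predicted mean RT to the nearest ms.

584 ms

Entropy contributions −pᵢ log₂ pᵢ: 0.4806, 0.4558, 0.4644; sum H = 1.4008 bits.
RT = a + bH = 360 + 160·1.4008 = 584.12 ms.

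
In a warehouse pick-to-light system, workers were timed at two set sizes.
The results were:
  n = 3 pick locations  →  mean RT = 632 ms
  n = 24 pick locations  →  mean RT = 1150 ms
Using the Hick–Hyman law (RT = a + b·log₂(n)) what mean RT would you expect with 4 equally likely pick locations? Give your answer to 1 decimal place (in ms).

703.7 ms

With log₂ n on the abscissa the relation is linear; from the two conditions:
  b = (1150 − 632) / (log₂ 24 − log₂ 3) = 518 / (4.5850 − 1.5850) = 172.667 ms/bit
  a = 632 − 172.667 × 1.5850 = 358.330 ms
Then RT(4) = 358.330 + 172.667 × log₂ 4 = 358.330 + 172.667 × 2 ≈ 703.663 ms.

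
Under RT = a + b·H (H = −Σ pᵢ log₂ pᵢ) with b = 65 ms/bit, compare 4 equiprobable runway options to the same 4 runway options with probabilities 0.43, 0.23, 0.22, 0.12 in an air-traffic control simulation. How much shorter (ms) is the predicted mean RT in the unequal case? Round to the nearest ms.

The RT saving is b·ΔH. Equiprobable H₀ = log₂(4) = 2.0000 bits; with the given probabilities H = 1.8589 bits.
b·(H₀ − H) = 65 × (2.0000 − 1.8589) = 9.17 ms.

9 ms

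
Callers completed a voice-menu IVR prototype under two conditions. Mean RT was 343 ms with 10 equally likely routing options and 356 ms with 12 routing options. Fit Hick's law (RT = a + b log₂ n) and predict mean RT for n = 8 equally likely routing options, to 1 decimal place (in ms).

327.1 ms

Solve the two-equation system in a and b:
  b = (356 − 343) / (log₂ 12 − log₂ 10) = 13 / (3.5850 − 3.3219) = 49.423 ms/bit
  a = 343 − 49.423 × 3.3219 = 178.820 ms
Then RT(8) = 178.820 + 49.423 × log₂ 8 = 178.820 + 49.423 × 3 ≈ 327.089 ms.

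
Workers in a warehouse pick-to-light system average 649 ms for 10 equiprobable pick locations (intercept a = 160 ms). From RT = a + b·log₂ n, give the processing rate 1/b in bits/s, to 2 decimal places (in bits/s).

6.79 bits/s

b = (649 − 160)/log₂ 10 = 489/3.3219 = 147.204 ms per bit = 0.14720 s/bit; the reciprocal is 6.793 bits/s.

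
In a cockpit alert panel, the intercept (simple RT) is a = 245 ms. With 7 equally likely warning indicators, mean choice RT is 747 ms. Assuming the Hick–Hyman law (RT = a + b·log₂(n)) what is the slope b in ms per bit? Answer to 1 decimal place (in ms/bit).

178.8 ms/bit

log₂(7) = 2.8074 bits.
b = (RT − a)/log₂ n = (747 − 245) / 2.8074 = 178.816 ms/bit.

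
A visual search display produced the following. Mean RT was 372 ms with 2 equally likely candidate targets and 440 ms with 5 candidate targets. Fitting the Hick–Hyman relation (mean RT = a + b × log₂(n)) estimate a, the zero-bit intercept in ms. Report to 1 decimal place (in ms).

320.6 ms

b = (RT₂ − RT₁)/(log₂ n₂ − log₂ n₁) = (440 − 372)/(2.3219 − 1) = 51.440 ms/bit.
a = RT₁ − b·log₂ n₁ = 372 − 51.440 × 1 = 320.560 ms.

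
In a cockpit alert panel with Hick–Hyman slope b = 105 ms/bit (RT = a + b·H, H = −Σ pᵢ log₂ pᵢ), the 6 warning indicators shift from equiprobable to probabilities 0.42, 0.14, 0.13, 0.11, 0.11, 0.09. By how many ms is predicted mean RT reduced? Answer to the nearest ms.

Equiprobable entropy H₀ = log₂ 6 = 2.5850 bits.
Skewed entropy H = −Σ pᵢ log₂ pᵢ = 2.3186 bits.
ΔRT = b·(H₀ − H) = 105 × 0.2663 = 27.97 ms.

28 ms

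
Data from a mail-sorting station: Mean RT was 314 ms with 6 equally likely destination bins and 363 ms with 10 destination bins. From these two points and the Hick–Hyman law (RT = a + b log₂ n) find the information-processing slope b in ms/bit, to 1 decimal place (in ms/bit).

b = (RT₂ − RT₁)/(log₂ n₂ − log₂ n₁) = (363 − 314)/(3.3219 − 2.5850) = 66.489 ms/bit.

66.5 ms/bit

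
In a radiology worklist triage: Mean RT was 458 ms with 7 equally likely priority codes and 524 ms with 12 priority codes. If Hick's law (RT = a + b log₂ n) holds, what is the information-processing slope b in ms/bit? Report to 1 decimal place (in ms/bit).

The slope on a log₂ axis is (524 − 458) / (3.5850 − 2.8074) = 84.876 ms/bit.

84.9 ms/bit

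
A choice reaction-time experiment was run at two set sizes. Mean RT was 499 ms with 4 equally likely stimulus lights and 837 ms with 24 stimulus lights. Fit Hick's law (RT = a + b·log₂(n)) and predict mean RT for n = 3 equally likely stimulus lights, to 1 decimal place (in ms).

RT is linear in log₂ n, so two points fix the line:
  b = (837 − 499) / (log₂ 24 − log₂ 4) = 338 / (4.5850 − 2) = 130.756 ms/bit
  a = 499 − 130.756 × 2 = 237.488 ms
Then RT(3) = 237.488 + 130.756 × log₂ 3 = 237.488 + 130.756 × 1.5850 ≈ 444.731 ms.

444.7 ms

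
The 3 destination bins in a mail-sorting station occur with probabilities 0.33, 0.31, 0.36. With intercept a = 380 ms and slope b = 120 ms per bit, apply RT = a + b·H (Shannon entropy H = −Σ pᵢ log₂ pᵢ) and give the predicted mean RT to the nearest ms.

H = 0.33·log₂(1/0.33) + 0.31·log₂(1/0.31) + 0.36·log₂(1/0.36) = 1.5822 bits.
RT = 380 + 120 × 1.5822 = 569.87 ms.

570 ms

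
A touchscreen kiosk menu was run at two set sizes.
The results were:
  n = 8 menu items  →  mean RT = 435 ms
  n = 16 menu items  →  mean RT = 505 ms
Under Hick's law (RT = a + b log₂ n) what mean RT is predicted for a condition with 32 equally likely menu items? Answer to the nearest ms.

Fit slope and intercept:
  b = (505 − 435) / (log₂ 16 − log₂ 8) = 70 / (4 − 3) = 70 ms/bit
  a = 435 − 70 × 3 = 225 ms
Then RT(32) = 225 + 70 × log₂ 32 = 225 + 70 × 5 ≈ 575.000 ms.

575 ms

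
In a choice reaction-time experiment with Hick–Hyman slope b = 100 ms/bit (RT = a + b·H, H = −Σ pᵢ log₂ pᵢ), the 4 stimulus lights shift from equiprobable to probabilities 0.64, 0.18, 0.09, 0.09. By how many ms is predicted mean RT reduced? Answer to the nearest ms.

The RT saving is b·ΔH. Equiprobable H₀ = log₂(4) = 2.0000 bits; with the given probabilities H = 1.4827 bits.
b·(H₀ − H) = 100 × (2.0000 − 1.4827) = 51.73 ms.

52 ms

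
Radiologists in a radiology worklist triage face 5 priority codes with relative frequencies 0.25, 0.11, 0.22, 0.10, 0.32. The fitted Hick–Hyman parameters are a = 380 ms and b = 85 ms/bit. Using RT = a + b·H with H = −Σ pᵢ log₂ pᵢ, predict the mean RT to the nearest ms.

Entropy contributions −pᵢ log₂ pᵢ: 0.5000, 0.3503, 0.4806, 0.3322, 0.5260; sum H = 2.1891 bits.
RT = a + bH = 380 + 85·2.1891 = 566.07 ms.

566 ms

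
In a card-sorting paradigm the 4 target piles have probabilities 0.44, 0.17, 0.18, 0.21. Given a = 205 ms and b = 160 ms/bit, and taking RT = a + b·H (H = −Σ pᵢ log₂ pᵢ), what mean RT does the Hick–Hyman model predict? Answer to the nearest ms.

505 ms

Entropy contributions −pᵢ log₂ pᵢ: 0.5211, 0.4346, 0.4453, 0.4728; sum H = 1.8739 bits.
RT = a + bH = 205 + 160·1.8739 = 504.82 ms.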